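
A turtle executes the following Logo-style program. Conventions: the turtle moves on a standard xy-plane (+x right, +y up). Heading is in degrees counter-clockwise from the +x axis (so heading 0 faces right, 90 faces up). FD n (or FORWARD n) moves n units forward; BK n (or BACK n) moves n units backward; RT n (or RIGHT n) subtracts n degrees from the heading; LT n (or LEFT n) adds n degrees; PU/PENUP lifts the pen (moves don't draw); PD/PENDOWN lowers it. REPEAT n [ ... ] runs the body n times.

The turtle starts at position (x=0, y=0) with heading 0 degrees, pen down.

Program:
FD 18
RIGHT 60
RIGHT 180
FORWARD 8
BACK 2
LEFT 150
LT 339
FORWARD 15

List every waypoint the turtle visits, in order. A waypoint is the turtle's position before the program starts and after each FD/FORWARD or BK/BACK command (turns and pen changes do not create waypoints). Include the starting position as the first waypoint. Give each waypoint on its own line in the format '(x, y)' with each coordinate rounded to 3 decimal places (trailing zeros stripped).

Answer: (0, 0)
(18, 0)
(14, 6.928)
(15, 5.196)
(9.624, -8.808)

Derivation:
Executing turtle program step by step:
Start: pos=(0,0), heading=0, pen down
FD 18: (0,0) -> (18,0) [heading=0, draw]
RT 60: heading 0 -> 300
RT 180: heading 300 -> 120
FD 8: (18,0) -> (14,6.928) [heading=120, draw]
BK 2: (14,6.928) -> (15,5.196) [heading=120, draw]
LT 150: heading 120 -> 270
LT 339: heading 270 -> 249
FD 15: (15,5.196) -> (9.624,-8.808) [heading=249, draw]
Final: pos=(9.624,-8.808), heading=249, 4 segment(s) drawn
Waypoints (5 total):
(0, 0)
(18, 0)
(14, 6.928)
(15, 5.196)
(9.624, -8.808)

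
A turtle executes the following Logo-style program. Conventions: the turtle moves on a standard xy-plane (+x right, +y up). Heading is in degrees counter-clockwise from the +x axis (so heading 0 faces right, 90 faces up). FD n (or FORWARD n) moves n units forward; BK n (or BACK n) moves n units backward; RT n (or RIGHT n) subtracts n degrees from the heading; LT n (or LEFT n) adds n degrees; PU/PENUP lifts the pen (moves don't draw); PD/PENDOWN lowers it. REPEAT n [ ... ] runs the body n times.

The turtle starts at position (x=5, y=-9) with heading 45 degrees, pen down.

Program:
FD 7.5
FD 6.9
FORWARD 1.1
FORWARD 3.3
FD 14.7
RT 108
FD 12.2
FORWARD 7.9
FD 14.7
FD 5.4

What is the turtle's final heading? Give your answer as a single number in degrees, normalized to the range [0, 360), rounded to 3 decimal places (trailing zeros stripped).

Answer: 297

Derivation:
Executing turtle program step by step:
Start: pos=(5,-9), heading=45, pen down
FD 7.5: (5,-9) -> (10.303,-3.697) [heading=45, draw]
FD 6.9: (10.303,-3.697) -> (15.182,1.182) [heading=45, draw]
FD 1.1: (15.182,1.182) -> (15.96,1.96) [heading=45, draw]
FD 3.3: (15.96,1.96) -> (18.294,4.294) [heading=45, draw]
FD 14.7: (18.294,4.294) -> (28.688,14.688) [heading=45, draw]
RT 108: heading 45 -> 297
FD 12.2: (28.688,14.688) -> (34.227,3.818) [heading=297, draw]
FD 7.9: (34.227,3.818) -> (37.813,-3.221) [heading=297, draw]
FD 14.7: (37.813,-3.221) -> (44.487,-16.319) [heading=297, draw]
FD 5.4: (44.487,-16.319) -> (46.938,-21.13) [heading=297, draw]
Final: pos=(46.938,-21.13), heading=297, 9 segment(s) drawn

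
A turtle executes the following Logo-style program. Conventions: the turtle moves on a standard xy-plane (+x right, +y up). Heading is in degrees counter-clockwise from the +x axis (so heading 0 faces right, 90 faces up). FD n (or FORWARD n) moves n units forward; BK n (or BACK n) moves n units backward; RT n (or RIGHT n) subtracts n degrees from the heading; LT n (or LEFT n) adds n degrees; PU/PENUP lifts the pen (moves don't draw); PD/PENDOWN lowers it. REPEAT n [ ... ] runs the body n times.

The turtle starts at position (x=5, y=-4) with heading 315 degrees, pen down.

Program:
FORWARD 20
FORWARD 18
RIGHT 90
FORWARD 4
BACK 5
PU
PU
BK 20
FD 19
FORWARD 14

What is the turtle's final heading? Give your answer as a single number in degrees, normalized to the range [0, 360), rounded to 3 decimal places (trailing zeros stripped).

Answer: 225

Derivation:
Executing turtle program step by step:
Start: pos=(5,-4), heading=315, pen down
FD 20: (5,-4) -> (19.142,-18.142) [heading=315, draw]
FD 18: (19.142,-18.142) -> (31.87,-30.87) [heading=315, draw]
RT 90: heading 315 -> 225
FD 4: (31.87,-30.87) -> (29.042,-33.698) [heading=225, draw]
BK 5: (29.042,-33.698) -> (32.577,-30.163) [heading=225, draw]
PU: pen up
PU: pen up
BK 20: (32.577,-30.163) -> (46.719,-16.021) [heading=225, move]
FD 19: (46.719,-16.021) -> (33.284,-29.456) [heading=225, move]
FD 14: (33.284,-29.456) -> (23.385,-39.355) [heading=225, move]
Final: pos=(23.385,-39.355), heading=225, 4 segment(s) drawn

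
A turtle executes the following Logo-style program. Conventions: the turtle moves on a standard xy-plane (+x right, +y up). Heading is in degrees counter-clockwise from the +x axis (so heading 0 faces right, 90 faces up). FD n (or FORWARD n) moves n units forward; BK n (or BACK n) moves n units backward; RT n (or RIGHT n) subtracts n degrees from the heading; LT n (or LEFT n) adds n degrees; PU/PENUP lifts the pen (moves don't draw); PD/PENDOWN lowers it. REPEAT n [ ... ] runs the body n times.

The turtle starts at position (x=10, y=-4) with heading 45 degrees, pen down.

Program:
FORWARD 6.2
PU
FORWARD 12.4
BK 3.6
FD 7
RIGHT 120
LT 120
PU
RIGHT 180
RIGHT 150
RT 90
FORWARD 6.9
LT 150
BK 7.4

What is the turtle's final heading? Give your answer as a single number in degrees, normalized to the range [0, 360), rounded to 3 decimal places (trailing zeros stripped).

Executing turtle program step by step:
Start: pos=(10,-4), heading=45, pen down
FD 6.2: (10,-4) -> (14.384,0.384) [heading=45, draw]
PU: pen up
FD 12.4: (14.384,0.384) -> (23.152,9.152) [heading=45, move]
BK 3.6: (23.152,9.152) -> (20.607,6.607) [heading=45, move]
FD 7: (20.607,6.607) -> (25.556,11.556) [heading=45, move]
RT 120: heading 45 -> 285
LT 120: heading 285 -> 45
PU: pen up
RT 180: heading 45 -> 225
RT 150: heading 225 -> 75
RT 90: heading 75 -> 345
FD 6.9: (25.556,11.556) -> (32.221,9.77) [heading=345, move]
LT 150: heading 345 -> 135
BK 7.4: (32.221,9.77) -> (37.454,4.538) [heading=135, move]
Final: pos=(37.454,4.538), heading=135, 1 segment(s) drawn

Answer: 135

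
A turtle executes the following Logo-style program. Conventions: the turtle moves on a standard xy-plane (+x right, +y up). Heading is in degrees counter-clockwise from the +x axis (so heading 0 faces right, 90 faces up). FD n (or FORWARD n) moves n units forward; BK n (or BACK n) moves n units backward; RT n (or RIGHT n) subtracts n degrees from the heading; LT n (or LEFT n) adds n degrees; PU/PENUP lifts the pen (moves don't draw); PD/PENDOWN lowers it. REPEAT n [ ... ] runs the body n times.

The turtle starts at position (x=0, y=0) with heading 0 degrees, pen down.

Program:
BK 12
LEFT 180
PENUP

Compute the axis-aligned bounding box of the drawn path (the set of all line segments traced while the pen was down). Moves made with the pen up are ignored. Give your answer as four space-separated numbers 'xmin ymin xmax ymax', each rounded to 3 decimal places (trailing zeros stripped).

Answer: -12 0 0 0

Derivation:
Executing turtle program step by step:
Start: pos=(0,0), heading=0, pen down
BK 12: (0,0) -> (-12,0) [heading=0, draw]
LT 180: heading 0 -> 180
PU: pen up
Final: pos=(-12,0), heading=180, 1 segment(s) drawn

Segment endpoints: x in {-12, 0}, y in {0}
xmin=-12, ymin=0, xmax=0, ymax=0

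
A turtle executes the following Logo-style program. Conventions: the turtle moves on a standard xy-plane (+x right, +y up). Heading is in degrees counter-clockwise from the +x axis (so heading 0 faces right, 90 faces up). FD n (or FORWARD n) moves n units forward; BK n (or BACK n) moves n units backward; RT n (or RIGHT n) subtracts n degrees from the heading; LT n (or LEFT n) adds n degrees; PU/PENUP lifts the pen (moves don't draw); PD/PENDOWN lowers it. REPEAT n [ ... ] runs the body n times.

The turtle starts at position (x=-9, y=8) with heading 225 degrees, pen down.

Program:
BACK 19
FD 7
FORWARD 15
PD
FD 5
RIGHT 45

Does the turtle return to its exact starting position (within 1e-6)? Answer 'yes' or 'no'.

Answer: no

Derivation:
Executing turtle program step by step:
Start: pos=(-9,8), heading=225, pen down
BK 19: (-9,8) -> (4.435,21.435) [heading=225, draw]
FD 7: (4.435,21.435) -> (-0.515,16.485) [heading=225, draw]
FD 15: (-0.515,16.485) -> (-11.121,5.879) [heading=225, draw]
PD: pen down
FD 5: (-11.121,5.879) -> (-14.657,2.343) [heading=225, draw]
RT 45: heading 225 -> 180
Final: pos=(-14.657,2.343), heading=180, 4 segment(s) drawn

Start position: (-9, 8)
Final position: (-14.657, 2.343)
Distance = 8; >= 1e-6 -> NOT closed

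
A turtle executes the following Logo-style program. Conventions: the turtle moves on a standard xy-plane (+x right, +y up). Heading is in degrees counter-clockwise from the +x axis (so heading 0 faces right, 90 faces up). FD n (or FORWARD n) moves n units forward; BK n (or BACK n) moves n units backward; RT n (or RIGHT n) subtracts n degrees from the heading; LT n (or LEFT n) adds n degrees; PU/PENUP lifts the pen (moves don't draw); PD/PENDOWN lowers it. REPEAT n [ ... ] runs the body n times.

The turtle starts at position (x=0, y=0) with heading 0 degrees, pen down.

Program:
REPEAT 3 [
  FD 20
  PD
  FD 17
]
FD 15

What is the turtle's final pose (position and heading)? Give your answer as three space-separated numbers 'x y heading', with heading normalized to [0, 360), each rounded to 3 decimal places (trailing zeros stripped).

Answer: 126 0 0

Derivation:
Executing turtle program step by step:
Start: pos=(0,0), heading=0, pen down
REPEAT 3 [
  -- iteration 1/3 --
  FD 20: (0,0) -> (20,0) [heading=0, draw]
  PD: pen down
  FD 17: (20,0) -> (37,0) [heading=0, draw]
  -- iteration 2/3 --
  FD 20: (37,0) -> (57,0) [heading=0, draw]
  PD: pen down
  FD 17: (57,0) -> (74,0) [heading=0, draw]
  -- iteration 3/3 --
  FD 20: (74,0) -> (94,0) [heading=0, draw]
  PD: pen down
  FD 17: (94,0) -> (111,0) [heading=0, draw]
]
FD 15: (111,0) -> (126,0) [heading=0, draw]
Final: pos=(126,0), heading=0, 7 segment(s) drawn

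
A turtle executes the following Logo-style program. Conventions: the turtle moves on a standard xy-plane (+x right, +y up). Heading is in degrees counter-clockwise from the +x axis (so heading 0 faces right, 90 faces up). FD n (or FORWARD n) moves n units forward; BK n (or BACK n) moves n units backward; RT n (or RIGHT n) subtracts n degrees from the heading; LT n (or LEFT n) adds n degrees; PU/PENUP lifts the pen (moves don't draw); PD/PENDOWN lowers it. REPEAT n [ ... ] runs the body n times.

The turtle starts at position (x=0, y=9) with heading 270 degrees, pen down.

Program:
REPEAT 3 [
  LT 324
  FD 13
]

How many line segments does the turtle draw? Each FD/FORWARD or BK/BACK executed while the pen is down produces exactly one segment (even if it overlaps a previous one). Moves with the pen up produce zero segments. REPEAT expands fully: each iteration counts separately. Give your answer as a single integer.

Executing turtle program step by step:
Start: pos=(0,9), heading=270, pen down
REPEAT 3 [
  -- iteration 1/3 --
  LT 324: heading 270 -> 234
  FD 13: (0,9) -> (-7.641,-1.517) [heading=234, draw]
  -- iteration 2/3 --
  LT 324: heading 234 -> 198
  FD 13: (-7.641,-1.517) -> (-20.005,-5.534) [heading=198, draw]
  -- iteration 3/3 --
  LT 324: heading 198 -> 162
  FD 13: (-20.005,-5.534) -> (-32.369,-1.517) [heading=162, draw]
]
Final: pos=(-32.369,-1.517), heading=162, 3 segment(s) drawn
Segments drawn: 3

Answer: 3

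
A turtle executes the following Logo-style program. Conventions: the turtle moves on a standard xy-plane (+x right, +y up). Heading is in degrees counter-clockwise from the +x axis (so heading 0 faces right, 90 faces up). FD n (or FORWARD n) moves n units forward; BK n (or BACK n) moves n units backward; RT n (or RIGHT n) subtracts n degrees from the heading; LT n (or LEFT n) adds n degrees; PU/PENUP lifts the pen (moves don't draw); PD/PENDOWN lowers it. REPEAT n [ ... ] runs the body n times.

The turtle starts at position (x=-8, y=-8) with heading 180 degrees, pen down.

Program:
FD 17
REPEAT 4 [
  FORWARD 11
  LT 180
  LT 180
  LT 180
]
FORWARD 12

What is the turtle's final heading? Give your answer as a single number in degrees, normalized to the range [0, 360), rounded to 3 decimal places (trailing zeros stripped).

Executing turtle program step by step:
Start: pos=(-8,-8), heading=180, pen down
FD 17: (-8,-8) -> (-25,-8) [heading=180, draw]
REPEAT 4 [
  -- iteration 1/4 --
  FD 11: (-25,-8) -> (-36,-8) [heading=180, draw]
  LT 180: heading 180 -> 0
  LT 180: heading 0 -> 180
  LT 180: heading 180 -> 0
  -- iteration 2/4 --
  FD 11: (-36,-8) -> (-25,-8) [heading=0, draw]
  LT 180: heading 0 -> 180
  LT 180: heading 180 -> 0
  LT 180: heading 0 -> 180
  -- iteration 3/4 --
  FD 11: (-25,-8) -> (-36,-8) [heading=180, draw]
  LT 180: heading 180 -> 0
  LT 180: heading 0 -> 180
  LT 180: heading 180 -> 0
  -- iteration 4/4 --
  FD 11: (-36,-8) -> (-25,-8) [heading=0, draw]
  LT 180: heading 0 -> 180
  LT 180: heading 180 -> 0
  LT 180: heading 0 -> 180
]
FD 12: (-25,-8) -> (-37,-8) [heading=180, draw]
Final: pos=(-37,-8), heading=180, 6 segment(s) drawn

Answer: 180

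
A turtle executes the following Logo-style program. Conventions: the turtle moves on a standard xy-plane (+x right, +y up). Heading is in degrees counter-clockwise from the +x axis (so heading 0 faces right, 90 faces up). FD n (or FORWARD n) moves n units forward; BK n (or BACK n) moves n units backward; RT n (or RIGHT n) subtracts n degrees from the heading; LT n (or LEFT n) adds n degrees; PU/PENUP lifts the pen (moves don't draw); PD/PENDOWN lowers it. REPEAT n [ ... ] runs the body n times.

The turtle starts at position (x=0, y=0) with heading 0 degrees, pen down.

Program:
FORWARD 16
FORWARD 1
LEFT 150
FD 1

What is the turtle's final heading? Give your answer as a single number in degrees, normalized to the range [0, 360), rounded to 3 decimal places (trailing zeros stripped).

Executing turtle program step by step:
Start: pos=(0,0), heading=0, pen down
FD 16: (0,0) -> (16,0) [heading=0, draw]
FD 1: (16,0) -> (17,0) [heading=0, draw]
LT 150: heading 0 -> 150
FD 1: (17,0) -> (16.134,0.5) [heading=150, draw]
Final: pos=(16.134,0.5), heading=150, 3 segment(s) drawn

Answer: 150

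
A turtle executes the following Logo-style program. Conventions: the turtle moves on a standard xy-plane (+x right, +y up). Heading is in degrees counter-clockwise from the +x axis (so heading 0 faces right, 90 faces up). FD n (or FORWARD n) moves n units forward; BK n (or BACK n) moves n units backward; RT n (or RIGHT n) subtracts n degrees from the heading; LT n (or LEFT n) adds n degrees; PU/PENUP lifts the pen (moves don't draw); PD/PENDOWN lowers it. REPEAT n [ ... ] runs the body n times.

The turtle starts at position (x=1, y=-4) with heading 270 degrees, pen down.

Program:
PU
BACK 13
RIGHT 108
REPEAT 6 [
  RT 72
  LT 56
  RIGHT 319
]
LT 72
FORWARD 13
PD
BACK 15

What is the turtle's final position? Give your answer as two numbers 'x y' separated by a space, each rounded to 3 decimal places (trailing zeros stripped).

Executing turtle program step by step:
Start: pos=(1,-4), heading=270, pen down
PU: pen up
BK 13: (1,-4) -> (1,9) [heading=270, move]
RT 108: heading 270 -> 162
REPEAT 6 [
  -- iteration 1/6 --
  RT 72: heading 162 -> 90
  LT 56: heading 90 -> 146
  RT 319: heading 146 -> 187
  -- iteration 2/6 --
  RT 72: heading 187 -> 115
  LT 56: heading 115 -> 171
  RT 319: heading 171 -> 212
  -- iteration 3/6 --
  RT 72: heading 212 -> 140
  LT 56: heading 140 -> 196
  RT 319: heading 196 -> 237
  -- iteration 4/6 --
  RT 72: heading 237 -> 165
  LT 56: heading 165 -> 221
  RT 319: heading 221 -> 262
  -- iteration 5/6 --
  RT 72: heading 262 -> 190
  LT 56: heading 190 -> 246
  RT 319: heading 246 -> 287
  -- iteration 6/6 --
  RT 72: heading 287 -> 215
  LT 56: heading 215 -> 271
  RT 319: heading 271 -> 312
]
LT 72: heading 312 -> 24
FD 13: (1,9) -> (12.876,14.288) [heading=24, move]
PD: pen down
BK 15: (12.876,14.288) -> (-0.827,8.187) [heading=24, draw]
Final: pos=(-0.827,8.187), heading=24, 1 segment(s) drawn

Answer: -0.827 8.187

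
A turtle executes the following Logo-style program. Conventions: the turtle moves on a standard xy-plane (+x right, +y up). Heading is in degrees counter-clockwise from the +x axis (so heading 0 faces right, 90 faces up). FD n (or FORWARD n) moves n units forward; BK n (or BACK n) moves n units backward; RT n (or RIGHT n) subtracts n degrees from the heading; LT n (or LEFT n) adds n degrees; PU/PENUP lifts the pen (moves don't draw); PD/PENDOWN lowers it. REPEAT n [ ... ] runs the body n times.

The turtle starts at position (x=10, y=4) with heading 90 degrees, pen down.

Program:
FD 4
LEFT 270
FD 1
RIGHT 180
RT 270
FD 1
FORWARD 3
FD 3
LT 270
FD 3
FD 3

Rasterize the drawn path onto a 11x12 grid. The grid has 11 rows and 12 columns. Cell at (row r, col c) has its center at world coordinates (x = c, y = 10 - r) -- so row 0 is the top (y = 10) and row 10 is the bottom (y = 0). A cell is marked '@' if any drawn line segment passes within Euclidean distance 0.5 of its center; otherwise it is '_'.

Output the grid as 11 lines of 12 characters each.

Answer: ____________
____________
__________@@
__________@@
__________@@
__________@@
__________@@
___________@
___________@
_____@@@@@@@
____________

Derivation:
Segment 0: (10,4) -> (10,8)
Segment 1: (10,8) -> (11,8)
Segment 2: (11,8) -> (11,7)
Segment 3: (11,7) -> (11,4)
Segment 4: (11,4) -> (11,1)
Segment 5: (11,1) -> (8,1)
Segment 6: (8,1) -> (5,1)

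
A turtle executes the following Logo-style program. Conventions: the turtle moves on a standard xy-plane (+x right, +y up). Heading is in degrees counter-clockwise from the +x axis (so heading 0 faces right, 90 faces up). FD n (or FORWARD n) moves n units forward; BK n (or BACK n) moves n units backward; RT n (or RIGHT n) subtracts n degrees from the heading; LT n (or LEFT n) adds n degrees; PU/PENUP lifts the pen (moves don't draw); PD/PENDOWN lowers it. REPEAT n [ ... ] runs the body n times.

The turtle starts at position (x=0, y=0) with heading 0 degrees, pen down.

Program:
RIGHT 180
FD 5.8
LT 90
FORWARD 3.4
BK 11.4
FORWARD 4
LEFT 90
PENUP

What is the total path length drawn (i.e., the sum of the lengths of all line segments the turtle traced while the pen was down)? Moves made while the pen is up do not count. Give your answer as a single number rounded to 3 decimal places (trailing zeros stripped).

Answer: 24.6

Derivation:
Executing turtle program step by step:
Start: pos=(0,0), heading=0, pen down
RT 180: heading 0 -> 180
FD 5.8: (0,0) -> (-5.8,0) [heading=180, draw]
LT 90: heading 180 -> 270
FD 3.4: (-5.8,0) -> (-5.8,-3.4) [heading=270, draw]
BK 11.4: (-5.8,-3.4) -> (-5.8,8) [heading=270, draw]
FD 4: (-5.8,8) -> (-5.8,4) [heading=270, draw]
LT 90: heading 270 -> 0
PU: pen up
Final: pos=(-5.8,4), heading=0, 4 segment(s) drawn

Segment lengths:
  seg 1: (0,0) -> (-5.8,0), length = 5.8
  seg 2: (-5.8,0) -> (-5.8,-3.4), length = 3.4
  seg 3: (-5.8,-3.4) -> (-5.8,8), length = 11.4
  seg 4: (-5.8,8) -> (-5.8,4), length = 4
Total = 24.6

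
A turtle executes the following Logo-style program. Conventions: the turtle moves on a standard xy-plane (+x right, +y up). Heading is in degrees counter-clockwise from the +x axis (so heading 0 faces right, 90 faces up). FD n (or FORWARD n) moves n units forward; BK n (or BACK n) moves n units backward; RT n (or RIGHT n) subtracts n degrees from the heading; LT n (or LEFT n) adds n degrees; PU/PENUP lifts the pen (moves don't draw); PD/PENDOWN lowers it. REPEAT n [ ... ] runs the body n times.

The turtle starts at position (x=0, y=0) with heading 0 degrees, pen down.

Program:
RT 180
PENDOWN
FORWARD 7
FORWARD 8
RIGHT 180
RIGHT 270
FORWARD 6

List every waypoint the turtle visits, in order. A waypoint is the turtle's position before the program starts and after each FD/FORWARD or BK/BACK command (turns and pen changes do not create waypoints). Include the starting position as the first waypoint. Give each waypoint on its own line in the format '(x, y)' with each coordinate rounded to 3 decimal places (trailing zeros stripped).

Executing turtle program step by step:
Start: pos=(0,0), heading=0, pen down
RT 180: heading 0 -> 180
PD: pen down
FD 7: (0,0) -> (-7,0) [heading=180, draw]
FD 8: (-7,0) -> (-15,0) [heading=180, draw]
RT 180: heading 180 -> 0
RT 270: heading 0 -> 90
FD 6: (-15,0) -> (-15,6) [heading=90, draw]
Final: pos=(-15,6), heading=90, 3 segment(s) drawn
Waypoints (4 total):
(0, 0)
(-7, 0)
(-15, 0)
(-15, 6)

Answer: (0, 0)
(-7, 0)
(-15, 0)
(-15, 6)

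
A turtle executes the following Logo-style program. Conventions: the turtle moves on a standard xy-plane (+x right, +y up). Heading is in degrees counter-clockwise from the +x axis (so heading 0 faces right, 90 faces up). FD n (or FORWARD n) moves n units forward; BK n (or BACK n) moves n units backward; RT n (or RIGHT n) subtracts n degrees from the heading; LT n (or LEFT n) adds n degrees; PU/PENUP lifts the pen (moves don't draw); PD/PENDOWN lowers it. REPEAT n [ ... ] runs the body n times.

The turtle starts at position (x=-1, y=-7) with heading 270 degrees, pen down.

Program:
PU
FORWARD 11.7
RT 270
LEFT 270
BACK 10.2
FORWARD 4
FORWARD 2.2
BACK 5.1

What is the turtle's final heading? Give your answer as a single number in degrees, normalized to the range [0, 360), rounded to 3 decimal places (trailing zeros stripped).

Executing turtle program step by step:
Start: pos=(-1,-7), heading=270, pen down
PU: pen up
FD 11.7: (-1,-7) -> (-1,-18.7) [heading=270, move]
RT 270: heading 270 -> 0
LT 270: heading 0 -> 270
BK 10.2: (-1,-18.7) -> (-1,-8.5) [heading=270, move]
FD 4: (-1,-8.5) -> (-1,-12.5) [heading=270, move]
FD 2.2: (-1,-12.5) -> (-1,-14.7) [heading=270, move]
BK 5.1: (-1,-14.7) -> (-1,-9.6) [heading=270, move]
Final: pos=(-1,-9.6), heading=270, 0 segment(s) drawn

Answer: 270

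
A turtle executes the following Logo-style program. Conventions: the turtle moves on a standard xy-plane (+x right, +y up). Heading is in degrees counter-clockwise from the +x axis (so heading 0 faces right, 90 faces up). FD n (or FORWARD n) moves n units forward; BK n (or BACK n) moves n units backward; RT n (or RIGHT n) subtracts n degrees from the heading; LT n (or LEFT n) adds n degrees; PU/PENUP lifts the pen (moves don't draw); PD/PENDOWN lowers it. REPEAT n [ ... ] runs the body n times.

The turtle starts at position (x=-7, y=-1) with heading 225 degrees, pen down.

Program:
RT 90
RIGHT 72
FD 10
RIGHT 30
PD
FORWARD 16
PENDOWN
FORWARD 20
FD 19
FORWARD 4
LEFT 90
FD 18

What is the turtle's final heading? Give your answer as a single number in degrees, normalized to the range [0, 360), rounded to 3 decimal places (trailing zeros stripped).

Executing turtle program step by step:
Start: pos=(-7,-1), heading=225, pen down
RT 90: heading 225 -> 135
RT 72: heading 135 -> 63
FD 10: (-7,-1) -> (-2.46,7.91) [heading=63, draw]
RT 30: heading 63 -> 33
PD: pen down
FD 16: (-2.46,7.91) -> (10.959,16.624) [heading=33, draw]
PD: pen down
FD 20: (10.959,16.624) -> (27.732,27.517) [heading=33, draw]
FD 19: (27.732,27.517) -> (43.667,37.865) [heading=33, draw]
FD 4: (43.667,37.865) -> (47.021,40.044) [heading=33, draw]
LT 90: heading 33 -> 123
FD 18: (47.021,40.044) -> (37.218,55.14) [heading=123, draw]
Final: pos=(37.218,55.14), heading=123, 6 segment(s) drawn

Answer: 123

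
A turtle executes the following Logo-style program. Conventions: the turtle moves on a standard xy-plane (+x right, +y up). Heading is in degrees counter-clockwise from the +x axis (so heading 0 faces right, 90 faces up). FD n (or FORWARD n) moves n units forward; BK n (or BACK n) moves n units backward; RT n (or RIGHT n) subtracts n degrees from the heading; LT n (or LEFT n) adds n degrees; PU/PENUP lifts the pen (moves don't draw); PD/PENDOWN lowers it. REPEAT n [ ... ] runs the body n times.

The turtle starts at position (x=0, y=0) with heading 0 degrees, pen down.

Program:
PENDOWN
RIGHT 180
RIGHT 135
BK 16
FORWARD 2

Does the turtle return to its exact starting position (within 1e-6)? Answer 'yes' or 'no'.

Executing turtle program step by step:
Start: pos=(0,0), heading=0, pen down
PD: pen down
RT 180: heading 0 -> 180
RT 135: heading 180 -> 45
BK 16: (0,0) -> (-11.314,-11.314) [heading=45, draw]
FD 2: (-11.314,-11.314) -> (-9.899,-9.899) [heading=45, draw]
Final: pos=(-9.899,-9.899), heading=45, 2 segment(s) drawn

Start position: (0, 0)
Final position: (-9.899, -9.899)
Distance = 14; >= 1e-6 -> NOT closed

Answer: no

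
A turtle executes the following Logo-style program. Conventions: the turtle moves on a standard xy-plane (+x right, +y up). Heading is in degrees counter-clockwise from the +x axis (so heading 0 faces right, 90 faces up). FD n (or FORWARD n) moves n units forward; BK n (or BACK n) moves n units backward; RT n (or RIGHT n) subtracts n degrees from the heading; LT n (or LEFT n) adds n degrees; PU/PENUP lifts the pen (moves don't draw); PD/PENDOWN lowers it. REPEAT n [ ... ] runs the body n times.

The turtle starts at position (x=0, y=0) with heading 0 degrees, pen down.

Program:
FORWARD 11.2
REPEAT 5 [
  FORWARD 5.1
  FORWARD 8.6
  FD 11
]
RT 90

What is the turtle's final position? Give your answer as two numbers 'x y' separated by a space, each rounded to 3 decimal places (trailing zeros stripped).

Answer: 134.7 0

Derivation:
Executing turtle program step by step:
Start: pos=(0,0), heading=0, pen down
FD 11.2: (0,0) -> (11.2,0) [heading=0, draw]
REPEAT 5 [
  -- iteration 1/5 --
  FD 5.1: (11.2,0) -> (16.3,0) [heading=0, draw]
  FD 8.6: (16.3,0) -> (24.9,0) [heading=0, draw]
  FD 11: (24.9,0) -> (35.9,0) [heading=0, draw]
  -- iteration 2/5 --
  FD 5.1: (35.9,0) -> (41,0) [heading=0, draw]
  FD 8.6: (41,0) -> (49.6,0) [heading=0, draw]
  FD 11: (49.6,0) -> (60.6,0) [heading=0, draw]
  -- iteration 3/5 --
  FD 5.1: (60.6,0) -> (65.7,0) [heading=0, draw]
  FD 8.6: (65.7,0) -> (74.3,0) [heading=0, draw]
  FD 11: (74.3,0) -> (85.3,0) [heading=0, draw]
  -- iteration 4/5 --
  FD 5.1: (85.3,0) -> (90.4,0) [heading=0, draw]
  FD 8.6: (90.4,0) -> (99,0) [heading=0, draw]
  FD 11: (99,0) -> (110,0) [heading=0, draw]
  -- iteration 5/5 --
  FD 5.1: (110,0) -> (115.1,0) [heading=0, draw]
  FD 8.6: (115.1,0) -> (123.7,0) [heading=0, draw]
  FD 11: (123.7,0) -> (134.7,0) [heading=0, draw]
]
RT 90: heading 0 -> 270
Final: pos=(134.7,0), heading=270, 16 segment(s) drawn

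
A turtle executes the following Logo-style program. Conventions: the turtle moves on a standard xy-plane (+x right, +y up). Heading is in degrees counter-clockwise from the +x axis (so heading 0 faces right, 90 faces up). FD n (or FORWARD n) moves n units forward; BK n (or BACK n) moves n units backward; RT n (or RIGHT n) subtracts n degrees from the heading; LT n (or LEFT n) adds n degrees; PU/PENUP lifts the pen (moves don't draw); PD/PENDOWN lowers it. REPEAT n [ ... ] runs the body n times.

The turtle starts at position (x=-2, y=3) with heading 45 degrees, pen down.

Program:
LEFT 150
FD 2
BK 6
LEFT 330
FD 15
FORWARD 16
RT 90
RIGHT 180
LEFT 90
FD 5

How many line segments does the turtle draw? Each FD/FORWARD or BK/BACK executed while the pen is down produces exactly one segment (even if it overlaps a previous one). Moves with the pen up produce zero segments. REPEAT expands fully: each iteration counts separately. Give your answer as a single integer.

Answer: 5

Derivation:
Executing turtle program step by step:
Start: pos=(-2,3), heading=45, pen down
LT 150: heading 45 -> 195
FD 2: (-2,3) -> (-3.932,2.482) [heading=195, draw]
BK 6: (-3.932,2.482) -> (1.864,4.035) [heading=195, draw]
LT 330: heading 195 -> 165
FD 15: (1.864,4.035) -> (-12.625,7.918) [heading=165, draw]
FD 16: (-12.625,7.918) -> (-28.08,12.059) [heading=165, draw]
RT 90: heading 165 -> 75
RT 180: heading 75 -> 255
LT 90: heading 255 -> 345
FD 5: (-28.08,12.059) -> (-23.25,10.765) [heading=345, draw]
Final: pos=(-23.25,10.765), heading=345, 5 segment(s) drawn
Segments drawn: 5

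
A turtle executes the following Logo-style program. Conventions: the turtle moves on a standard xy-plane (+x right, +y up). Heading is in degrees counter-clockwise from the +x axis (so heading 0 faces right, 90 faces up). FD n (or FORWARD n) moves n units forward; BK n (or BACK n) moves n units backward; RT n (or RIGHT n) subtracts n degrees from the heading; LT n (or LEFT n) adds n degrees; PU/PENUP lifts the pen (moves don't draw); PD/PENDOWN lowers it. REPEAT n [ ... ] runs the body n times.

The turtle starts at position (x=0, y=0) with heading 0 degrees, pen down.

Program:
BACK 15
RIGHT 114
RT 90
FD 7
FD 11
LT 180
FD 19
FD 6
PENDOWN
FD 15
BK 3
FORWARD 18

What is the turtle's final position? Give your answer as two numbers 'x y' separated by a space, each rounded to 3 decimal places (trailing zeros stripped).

Executing turtle program step by step:
Start: pos=(0,0), heading=0, pen down
BK 15: (0,0) -> (-15,0) [heading=0, draw]
RT 114: heading 0 -> 246
RT 90: heading 246 -> 156
FD 7: (-15,0) -> (-21.395,2.847) [heading=156, draw]
FD 11: (-21.395,2.847) -> (-31.444,7.321) [heading=156, draw]
LT 180: heading 156 -> 336
FD 19: (-31.444,7.321) -> (-14.086,-0.407) [heading=336, draw]
FD 6: (-14.086,-0.407) -> (-8.605,-2.847) [heading=336, draw]
PD: pen down
FD 15: (-8.605,-2.847) -> (5.098,-8.948) [heading=336, draw]
BK 3: (5.098,-8.948) -> (2.357,-7.728) [heading=336, draw]
FD 18: (2.357,-7.728) -> (18.801,-15.049) [heading=336, draw]
Final: pos=(18.801,-15.049), heading=336, 8 segment(s) drawn

Answer: 18.801 -15.049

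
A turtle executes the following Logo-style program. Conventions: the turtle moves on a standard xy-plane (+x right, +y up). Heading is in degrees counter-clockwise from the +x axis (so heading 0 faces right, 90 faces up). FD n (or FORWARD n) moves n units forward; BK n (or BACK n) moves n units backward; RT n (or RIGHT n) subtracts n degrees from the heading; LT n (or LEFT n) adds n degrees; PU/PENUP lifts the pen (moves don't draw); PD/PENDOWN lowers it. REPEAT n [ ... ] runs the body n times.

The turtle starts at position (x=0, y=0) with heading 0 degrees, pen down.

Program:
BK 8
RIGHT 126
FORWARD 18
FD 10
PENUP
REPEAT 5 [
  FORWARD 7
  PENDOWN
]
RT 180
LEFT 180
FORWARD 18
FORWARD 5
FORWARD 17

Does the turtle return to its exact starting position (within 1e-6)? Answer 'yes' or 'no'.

Answer: no

Derivation:
Executing turtle program step by step:
Start: pos=(0,0), heading=0, pen down
BK 8: (0,0) -> (-8,0) [heading=0, draw]
RT 126: heading 0 -> 234
FD 18: (-8,0) -> (-18.58,-14.562) [heading=234, draw]
FD 10: (-18.58,-14.562) -> (-24.458,-22.652) [heading=234, draw]
PU: pen up
REPEAT 5 [
  -- iteration 1/5 --
  FD 7: (-24.458,-22.652) -> (-28.572,-28.316) [heading=234, move]
  PD: pen down
  -- iteration 2/5 --
  FD 7: (-28.572,-28.316) -> (-32.687,-33.979) [heading=234, draw]
  PD: pen down
  -- iteration 3/5 --
  FD 7: (-32.687,-33.979) -> (-36.801,-39.642) [heading=234, draw]
  PD: pen down
  -- iteration 4/5 --
  FD 7: (-36.801,-39.642) -> (-40.916,-45.305) [heading=234, draw]
  PD: pen down
  -- iteration 5/5 --
  FD 7: (-40.916,-45.305) -> (-45.03,-50.968) [heading=234, draw]
  PD: pen down
]
RT 180: heading 234 -> 54
LT 180: heading 54 -> 234
FD 18: (-45.03,-50.968) -> (-55.611,-65.53) [heading=234, draw]
FD 5: (-55.611,-65.53) -> (-58.55,-69.575) [heading=234, draw]
FD 17: (-58.55,-69.575) -> (-68.542,-83.329) [heading=234, draw]
Final: pos=(-68.542,-83.329), heading=234, 10 segment(s) drawn

Start position: (0, 0)
Final position: (-68.542, -83.329)
Distance = 107.897; >= 1e-6 -> NOT closed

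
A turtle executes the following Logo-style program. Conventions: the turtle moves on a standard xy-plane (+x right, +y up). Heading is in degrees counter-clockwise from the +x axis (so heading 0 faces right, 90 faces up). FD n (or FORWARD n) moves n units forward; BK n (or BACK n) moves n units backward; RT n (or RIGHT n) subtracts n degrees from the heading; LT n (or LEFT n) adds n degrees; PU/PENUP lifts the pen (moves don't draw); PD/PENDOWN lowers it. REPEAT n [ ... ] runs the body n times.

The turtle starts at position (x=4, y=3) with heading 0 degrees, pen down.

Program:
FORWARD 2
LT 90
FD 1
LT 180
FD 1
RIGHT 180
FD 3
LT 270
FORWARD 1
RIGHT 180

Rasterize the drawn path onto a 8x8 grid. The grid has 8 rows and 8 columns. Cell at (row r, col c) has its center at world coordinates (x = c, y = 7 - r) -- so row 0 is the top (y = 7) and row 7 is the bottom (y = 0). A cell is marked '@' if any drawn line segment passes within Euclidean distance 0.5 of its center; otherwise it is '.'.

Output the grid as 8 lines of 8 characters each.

Answer: ........
......@@
......@.
......@.
....@@@.
........
........
........

Derivation:
Segment 0: (4,3) -> (6,3)
Segment 1: (6,3) -> (6,4)
Segment 2: (6,4) -> (6,3)
Segment 3: (6,3) -> (6,6)
Segment 4: (6,6) -> (7,6)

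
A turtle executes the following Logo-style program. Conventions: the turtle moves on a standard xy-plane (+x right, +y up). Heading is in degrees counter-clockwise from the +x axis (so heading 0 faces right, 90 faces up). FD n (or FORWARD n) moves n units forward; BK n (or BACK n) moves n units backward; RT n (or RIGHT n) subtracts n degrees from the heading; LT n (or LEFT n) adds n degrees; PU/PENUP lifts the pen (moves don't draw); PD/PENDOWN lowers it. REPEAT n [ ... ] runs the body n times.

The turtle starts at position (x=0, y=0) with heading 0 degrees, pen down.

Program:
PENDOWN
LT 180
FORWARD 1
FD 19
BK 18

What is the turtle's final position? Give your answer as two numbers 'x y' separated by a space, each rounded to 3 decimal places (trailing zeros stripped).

Answer: -2 0

Derivation:
Executing turtle program step by step:
Start: pos=(0,0), heading=0, pen down
PD: pen down
LT 180: heading 0 -> 180
FD 1: (0,0) -> (-1,0) [heading=180, draw]
FD 19: (-1,0) -> (-20,0) [heading=180, draw]
BK 18: (-20,0) -> (-2,0) [heading=180, draw]
Final: pos=(-2,0), heading=180, 3 segment(s) drawn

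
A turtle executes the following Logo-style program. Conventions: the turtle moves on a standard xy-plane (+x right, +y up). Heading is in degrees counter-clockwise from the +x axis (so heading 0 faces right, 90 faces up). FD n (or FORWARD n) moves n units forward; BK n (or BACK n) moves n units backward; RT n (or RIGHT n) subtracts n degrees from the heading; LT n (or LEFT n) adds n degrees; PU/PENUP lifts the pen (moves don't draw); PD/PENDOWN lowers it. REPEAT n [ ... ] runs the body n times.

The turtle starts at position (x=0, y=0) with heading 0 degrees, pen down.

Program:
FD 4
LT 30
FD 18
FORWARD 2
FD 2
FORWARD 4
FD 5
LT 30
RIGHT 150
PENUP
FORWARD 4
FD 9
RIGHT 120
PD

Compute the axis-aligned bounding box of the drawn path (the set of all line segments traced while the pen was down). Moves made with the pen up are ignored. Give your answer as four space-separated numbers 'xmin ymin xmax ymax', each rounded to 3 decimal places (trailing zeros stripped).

Answer: 0 0 30.847 15.5

Derivation:
Executing turtle program step by step:
Start: pos=(0,0), heading=0, pen down
FD 4: (0,0) -> (4,0) [heading=0, draw]
LT 30: heading 0 -> 30
FD 18: (4,0) -> (19.588,9) [heading=30, draw]
FD 2: (19.588,9) -> (21.321,10) [heading=30, draw]
FD 2: (21.321,10) -> (23.053,11) [heading=30, draw]
FD 4: (23.053,11) -> (26.517,13) [heading=30, draw]
FD 5: (26.517,13) -> (30.847,15.5) [heading=30, draw]
LT 30: heading 30 -> 60
RT 150: heading 60 -> 270
PU: pen up
FD 4: (30.847,15.5) -> (30.847,11.5) [heading=270, move]
FD 9: (30.847,11.5) -> (30.847,2.5) [heading=270, move]
RT 120: heading 270 -> 150
PD: pen down
Final: pos=(30.847,2.5), heading=150, 6 segment(s) drawn

Segment endpoints: x in {0, 4, 19.588, 21.321, 23.053, 26.517, 30.847}, y in {0, 9, 10, 11, 13, 15.5}
xmin=0, ymin=0, xmax=30.847, ymax=15.5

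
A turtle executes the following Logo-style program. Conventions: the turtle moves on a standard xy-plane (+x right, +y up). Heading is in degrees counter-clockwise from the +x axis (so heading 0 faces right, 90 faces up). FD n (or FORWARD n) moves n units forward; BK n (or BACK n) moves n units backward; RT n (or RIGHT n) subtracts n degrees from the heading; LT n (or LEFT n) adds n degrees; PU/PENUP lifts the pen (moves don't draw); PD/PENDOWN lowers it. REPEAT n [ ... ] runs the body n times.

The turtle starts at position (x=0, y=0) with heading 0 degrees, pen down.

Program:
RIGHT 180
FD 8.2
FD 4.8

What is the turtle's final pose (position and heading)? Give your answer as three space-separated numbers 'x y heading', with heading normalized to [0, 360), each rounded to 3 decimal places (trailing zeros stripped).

Executing turtle program step by step:
Start: pos=(0,0), heading=0, pen down
RT 180: heading 0 -> 180
FD 8.2: (0,0) -> (-8.2,0) [heading=180, draw]
FD 4.8: (-8.2,0) -> (-13,0) [heading=180, draw]
Final: pos=(-13,0), heading=180, 2 segment(s) drawn

Answer: -13 0 180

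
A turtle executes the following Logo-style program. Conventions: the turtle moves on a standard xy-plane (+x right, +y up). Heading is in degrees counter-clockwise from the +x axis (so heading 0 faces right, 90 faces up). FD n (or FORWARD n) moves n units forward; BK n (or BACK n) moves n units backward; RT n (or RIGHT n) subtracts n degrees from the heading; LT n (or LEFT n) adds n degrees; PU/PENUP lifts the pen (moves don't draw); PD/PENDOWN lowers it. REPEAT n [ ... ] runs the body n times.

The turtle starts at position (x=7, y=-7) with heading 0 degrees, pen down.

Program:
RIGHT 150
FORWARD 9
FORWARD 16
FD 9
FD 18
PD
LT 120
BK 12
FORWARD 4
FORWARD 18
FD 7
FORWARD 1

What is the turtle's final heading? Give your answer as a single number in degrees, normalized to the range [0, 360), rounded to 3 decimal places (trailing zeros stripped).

Answer: 330

Derivation:
Executing turtle program step by step:
Start: pos=(7,-7), heading=0, pen down
RT 150: heading 0 -> 210
FD 9: (7,-7) -> (-0.794,-11.5) [heading=210, draw]
FD 16: (-0.794,-11.5) -> (-14.651,-19.5) [heading=210, draw]
FD 9: (-14.651,-19.5) -> (-22.445,-24) [heading=210, draw]
FD 18: (-22.445,-24) -> (-38.033,-33) [heading=210, draw]
PD: pen down
LT 120: heading 210 -> 330
BK 12: (-38.033,-33) -> (-48.426,-27) [heading=330, draw]
FD 4: (-48.426,-27) -> (-44.962,-29) [heading=330, draw]
FD 18: (-44.962,-29) -> (-29.373,-38) [heading=330, draw]
FD 7: (-29.373,-38) -> (-23.311,-41.5) [heading=330, draw]
FD 1: (-23.311,-41.5) -> (-22.445,-42) [heading=330, draw]
Final: pos=(-22.445,-42), heading=330, 9 segment(s) drawn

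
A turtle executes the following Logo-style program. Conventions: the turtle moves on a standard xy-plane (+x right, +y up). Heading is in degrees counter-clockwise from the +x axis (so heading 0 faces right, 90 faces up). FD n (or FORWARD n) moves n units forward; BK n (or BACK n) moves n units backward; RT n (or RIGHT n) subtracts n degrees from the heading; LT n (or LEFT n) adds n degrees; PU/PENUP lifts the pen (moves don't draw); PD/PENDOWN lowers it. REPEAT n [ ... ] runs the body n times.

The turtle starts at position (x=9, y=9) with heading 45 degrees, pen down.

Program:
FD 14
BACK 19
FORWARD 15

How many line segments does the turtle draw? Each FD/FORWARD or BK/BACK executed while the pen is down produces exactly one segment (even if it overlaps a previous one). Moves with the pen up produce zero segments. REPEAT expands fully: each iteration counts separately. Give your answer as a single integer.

Answer: 3

Derivation:
Executing turtle program step by step:
Start: pos=(9,9), heading=45, pen down
FD 14: (9,9) -> (18.899,18.899) [heading=45, draw]
BK 19: (18.899,18.899) -> (5.464,5.464) [heading=45, draw]
FD 15: (5.464,5.464) -> (16.071,16.071) [heading=45, draw]
Final: pos=(16.071,16.071), heading=45, 3 segment(s) drawn
Segments drawn: 3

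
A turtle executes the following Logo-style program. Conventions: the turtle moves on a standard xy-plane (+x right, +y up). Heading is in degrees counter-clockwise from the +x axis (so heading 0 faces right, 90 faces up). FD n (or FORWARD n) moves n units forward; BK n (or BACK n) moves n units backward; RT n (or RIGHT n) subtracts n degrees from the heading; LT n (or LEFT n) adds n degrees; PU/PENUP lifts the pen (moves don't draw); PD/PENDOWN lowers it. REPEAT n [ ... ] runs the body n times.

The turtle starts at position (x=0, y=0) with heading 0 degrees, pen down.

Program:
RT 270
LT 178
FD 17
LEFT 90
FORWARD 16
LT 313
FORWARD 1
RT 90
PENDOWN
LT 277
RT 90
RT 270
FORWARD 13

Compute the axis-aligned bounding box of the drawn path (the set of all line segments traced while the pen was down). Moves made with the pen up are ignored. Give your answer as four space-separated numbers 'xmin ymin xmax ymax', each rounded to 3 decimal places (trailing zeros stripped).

Answer: -0.593 -18.303 16.053 0

Derivation:
Executing turtle program step by step:
Start: pos=(0,0), heading=0, pen down
RT 270: heading 0 -> 90
LT 178: heading 90 -> 268
FD 17: (0,0) -> (-0.593,-16.99) [heading=268, draw]
LT 90: heading 268 -> 358
FD 16: (-0.593,-16.99) -> (15.397,-17.548) [heading=358, draw]
LT 313: heading 358 -> 311
FD 1: (15.397,-17.548) -> (16.053,-18.303) [heading=311, draw]
RT 90: heading 311 -> 221
PD: pen down
LT 277: heading 221 -> 138
RT 90: heading 138 -> 48
RT 270: heading 48 -> 138
FD 13: (16.053,-18.303) -> (6.392,-9.604) [heading=138, draw]
Final: pos=(6.392,-9.604), heading=138, 4 segment(s) drawn

Segment endpoints: x in {-0.593, 0, 6.392, 15.397, 16.053}, y in {-18.303, -17.548, -16.99, -9.604, 0}
xmin=-0.593, ymin=-18.303, xmax=16.053, ymax=0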